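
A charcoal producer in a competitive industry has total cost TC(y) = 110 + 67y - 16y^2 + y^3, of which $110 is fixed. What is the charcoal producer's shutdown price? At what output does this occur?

Short-run supply begins at min AVC. From VC = 67y - 16y^2 + y^3, AVC = 67 - 16y + y^2.
dAVC/dy = -16 + 2y = 0 gives y = 8. min AVC = 67 - 16·8 + 8^2 = 3.
For P < $3 the firm produces nothing.

$3 per unit, at y = 8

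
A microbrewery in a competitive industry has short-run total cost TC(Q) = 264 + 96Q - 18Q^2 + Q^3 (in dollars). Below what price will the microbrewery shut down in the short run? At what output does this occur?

$15 per unit, at Q = 9

The firm shuts down when price falls below the minimum of average variable cost. AVC = VC/Q = 96 - 18Q + Q^2.
dAVC/dQ = -18 + 2Q = 0 gives Q = 9. min AVC = 96 - 18·9 + 9^2 = 15.
For P < $15 the firm produces nothing.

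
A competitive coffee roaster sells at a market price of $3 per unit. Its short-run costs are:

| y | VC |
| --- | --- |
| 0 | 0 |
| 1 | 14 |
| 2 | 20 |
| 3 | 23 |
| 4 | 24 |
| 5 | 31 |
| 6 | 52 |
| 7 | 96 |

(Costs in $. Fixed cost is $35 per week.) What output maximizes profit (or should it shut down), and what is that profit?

Compute π = P·y − TC at each output: y=0: -35; y=1: -46; y=2: -49; y=3: -49; y=4: -47; y=5: -51; y=6: -69; y=7: -110.
Profit is highest at y = 0. Equivalently, the lowest AVC in the table is 24/4 ≈ $6 at y = 4, and P = $3 falls below it — price never covers variable cost, so the firm shuts down and loses only its fixed cost.

y = 0 (shut down); profit = -$35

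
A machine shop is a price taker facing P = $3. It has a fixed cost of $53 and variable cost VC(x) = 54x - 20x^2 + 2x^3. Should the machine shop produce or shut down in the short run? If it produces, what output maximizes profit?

Shut down

From TC, MC = TC'(x) = 54 - 40x + 6x^2 and AVC = VC/x = 54 - 20x + 2x^2.
The AVC parabola has its vertex at x = 20/4 = 5, where AVC = 54 - 20·5 + 2·5^2 = $4.
With P < min AVC ($3 < $4), every unit sold adds to the loss.
The firm minimizes its loss by shutting down and losing only its fixed cost of $53.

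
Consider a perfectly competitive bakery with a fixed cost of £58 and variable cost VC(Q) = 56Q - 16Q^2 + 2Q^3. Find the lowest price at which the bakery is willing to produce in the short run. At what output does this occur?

£24 per unit, at Q = 4

The shutdown price is the minimum of AVC. VC = 56Q - 16Q^2 + 2Q^3, so AVC = 56 - 16Q + 2Q^2.
At the minimum of AVC, MC = AVC. MC = 56 - 32Q + 6Q^2; setting MC = AVC gives 4Q^2 - 16Q = 0, so Q = 4. min AVC = 24.
So the shutdown price is £24.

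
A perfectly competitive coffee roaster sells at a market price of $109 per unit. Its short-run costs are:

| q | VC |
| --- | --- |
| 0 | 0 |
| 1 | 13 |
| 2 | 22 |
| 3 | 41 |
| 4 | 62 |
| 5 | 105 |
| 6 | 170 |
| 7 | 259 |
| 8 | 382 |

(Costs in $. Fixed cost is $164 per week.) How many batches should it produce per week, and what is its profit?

Profit at each row (π = 109q − TC): q=0: -164; q=1: -68; q=2: 32; q=3: 122; q=4: 210; q=5: 276; q=6: 320; q=7: 340; q=8: 326.
Profit is maximized at q = 7. AVC there is 259/7 = $37 ≤ P, so producing beats shutting down (which would give -$164).

q = 7; profit = $340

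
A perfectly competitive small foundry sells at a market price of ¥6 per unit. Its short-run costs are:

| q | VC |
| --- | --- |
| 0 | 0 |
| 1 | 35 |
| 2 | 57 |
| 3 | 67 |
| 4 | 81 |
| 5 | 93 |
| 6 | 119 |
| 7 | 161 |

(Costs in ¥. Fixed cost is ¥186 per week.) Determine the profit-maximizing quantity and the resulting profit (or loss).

q = 0 (shut down); profit = -¥186

Tabulate TR − TC: q=0: -186; q=1: -215; q=2: -231; q=3: -235; q=4: -243; q=5: -249; q=6: -269; q=7: -305.
Profit is highest at q = 0. Equivalently, the lowest AVC in the table is 93/5 ≈ ¥18.60 at q = 5, and P = ¥6 falls below it — price never covers variable cost, so the firm shuts down and loses only its fixed cost.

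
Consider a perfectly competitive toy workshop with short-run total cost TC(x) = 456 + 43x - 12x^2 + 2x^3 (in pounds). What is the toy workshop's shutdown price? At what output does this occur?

£25 per unit, at x = 3

The shutdown price is the minimum of AVC. VC = 43x - 12x^2 + 2x^3, so AVC = 43 - 12x + 2x^2.
At the minimum of AVC, MC = AVC. MC = 43 - 24x + 6x^2; setting MC = AVC gives 4x^2 - 12x = 0, so x = 3. min AVC = 25.
The firm shuts down for any P below £25.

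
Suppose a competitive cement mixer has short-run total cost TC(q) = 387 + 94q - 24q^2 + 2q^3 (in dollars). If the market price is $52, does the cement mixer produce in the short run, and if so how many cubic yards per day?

Produce at q = 7

Variable cost is VC = 94q - 24q^2 + 2q^3, so AVC = VC/q = 94 - 24q + 2q^2 and MC = dTC/dq = 94 - 48q + 6q^2.
AVC hits its minimum where MC = AVC, at q = 6, giving min AVC = 94 - 24·6 + 2·6^2 = $22.
Because $52 ≥ $22, revenue can cover variable cost; the firm operates.
Solving P = MC: 42 - 48q + 6q^2 = 0 ⇒ q = 1 or 7. On the upward-sloping branch, q* = 7.
Check: AVC at q = 7 is $24 ≤ P, so revenue covers variable cost.
Profit = P·q − TC = 52·7 − 555 = -$191, a loss, but smaller than the $387 fixed cost the firm would lose by shutting down.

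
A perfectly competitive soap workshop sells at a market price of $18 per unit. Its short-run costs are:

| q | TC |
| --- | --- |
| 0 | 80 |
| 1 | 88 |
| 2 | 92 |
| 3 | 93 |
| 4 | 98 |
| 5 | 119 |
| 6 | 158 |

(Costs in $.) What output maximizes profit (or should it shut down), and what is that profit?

Tabulate TR − TC: q=0: -80; q=1: -70; q=2: -56; q=3: -39; q=4: -26; q=5: -29; q=6: -50.
Profit is maximized at q = 4. AVC there is 18/4 = $4.50 ≤ P, so producing beats shutting down (which would give -$80).

q = 4; profit = -$26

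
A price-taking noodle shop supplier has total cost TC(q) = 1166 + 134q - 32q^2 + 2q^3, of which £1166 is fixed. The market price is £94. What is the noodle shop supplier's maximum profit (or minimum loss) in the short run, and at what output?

Profit = -£366 at q = 10

AVC = 134 - 32q + 2q^2; min AVC = £6 at q = 8. Since P = £94 ≥ min AVC, the firm produces.
With MC = 134 - 64q + 6q^2, P = MC on the upward-sloping part at q* = 10.
TR = 94·10 = 940. TC = 1166 + 140 = 1306. Profit = 940 − 1306 = -£366.
Shutting down would mean losing the fixed cost of £1166, so operating at a loss of £366 is better by £800.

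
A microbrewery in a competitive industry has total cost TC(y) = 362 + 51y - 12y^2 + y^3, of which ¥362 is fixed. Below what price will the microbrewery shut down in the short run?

Short-run supply begins at min AVC. From VC = 51y - 12y^2 + y^3, AVC = 51 - 12y + y^2.
At the minimum of AVC, MC = AVC. MC = 51 - 24y + 3y^2; setting MC = AVC gives 2y^2 - 12y = 0, so y = 6. min AVC = 15.
For P < ¥15 the firm produces nothing.

¥15 per unit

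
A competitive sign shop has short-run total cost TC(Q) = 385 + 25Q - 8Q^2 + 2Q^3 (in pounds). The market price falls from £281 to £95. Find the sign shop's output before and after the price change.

AVC = 25 - 8Q + 2Q^2, minimized at Q = 2 where min AVC = £17. MC = 25 - 16Q + 6Q^2.
With P = £281 above the shutdown price, P = MC gives Q = 8.
At P = £95 ≥ min AVC, set P = MC: Q = 5. The firm stays open but cuts output.

Output falls from 8 to 5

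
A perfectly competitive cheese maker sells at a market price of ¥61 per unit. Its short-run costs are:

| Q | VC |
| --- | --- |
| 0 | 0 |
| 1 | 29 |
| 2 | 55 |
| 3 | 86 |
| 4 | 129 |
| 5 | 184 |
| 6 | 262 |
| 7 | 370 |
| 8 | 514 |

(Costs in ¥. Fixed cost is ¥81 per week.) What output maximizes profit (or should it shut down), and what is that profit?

Profit at each row (π = 61Q − TC): Q=0: -81; Q=1: -49; Q=2: -14; Q=3: 16; Q=4: 34; Q=5: 40; Q=6: 23; Q=7: -24; Q=8: -107.
Profit is maximized at Q = 5. AVC there is 184/5 = ¥36.80 ≤ P, so producing beats shutting down (which would give -¥81).

Q = 5; profit = ¥40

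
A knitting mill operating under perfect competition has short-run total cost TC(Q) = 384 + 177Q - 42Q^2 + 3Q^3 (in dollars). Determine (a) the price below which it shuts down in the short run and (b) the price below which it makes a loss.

Shutdown price = $30; break-even price = $81

Shutdown price = min AVC. AVC = 177 - 42Q + 3Q^2, with vertex at Q = 7 and minimum $30.
ATC = 384/Q + 177 - 42Q + 3Q^2. Setting dATC/dQ = −384/Q^2 − 42 + 6Q = 0 gives Q = 8 (since 6·8^3 − 42·8^2 = 384).
min ATC = 384/8 + 177 − 42·8 + 3·8^2 = $81. That is the break-even price.
Between these two prices the firm operates at a loss; above $81 it earns a profit.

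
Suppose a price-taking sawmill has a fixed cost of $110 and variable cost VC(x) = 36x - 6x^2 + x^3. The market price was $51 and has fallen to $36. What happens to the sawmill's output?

MC = 36 - 12x + 3x^2; the shutdown threshold is min AVC = $27 (at x = 3).
At P = $51 ≥ min AVC, set P = MC on the rising branch: x = 5.
At P = $36 ≥ min AVC, set P = MC: x = 4. The firm stays open but cuts output.

Output falls from 5 to 4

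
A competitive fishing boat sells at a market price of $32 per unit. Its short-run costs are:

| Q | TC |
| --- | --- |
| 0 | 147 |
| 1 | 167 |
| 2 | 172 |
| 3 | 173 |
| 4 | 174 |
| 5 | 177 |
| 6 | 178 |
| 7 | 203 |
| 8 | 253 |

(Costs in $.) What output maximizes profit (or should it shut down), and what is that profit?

Tabulate TR − TC: Q=0: -147; Q=1: -135; Q=2: -108; Q=3: -77; Q=4: -46; Q=5: -17; Q=6: 14; Q=7: 21; Q=8: 3.
Profit is maximized at Q = 7. AVC there is 56/7 = $8 ≤ P, so producing beats shutting down (which would give -$147).

Q = 7; profit = $21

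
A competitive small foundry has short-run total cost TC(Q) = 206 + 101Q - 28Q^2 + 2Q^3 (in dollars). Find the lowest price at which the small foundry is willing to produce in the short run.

The firm shuts down when price falls below the minimum of average variable cost. AVC = VC/Q = 101 - 28Q + 2Q^2.
At the minimum of AVC, MC = AVC. MC = 101 - 56Q + 6Q^2; setting MC = AVC gives 4Q^2 - 28Q = 0, so Q = 7. min AVC = 3.
So the shutdown price is $3.

$3 per unit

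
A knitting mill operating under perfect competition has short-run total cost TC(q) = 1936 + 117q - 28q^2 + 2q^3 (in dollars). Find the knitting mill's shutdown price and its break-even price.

Shutdown price = min AVC. AVC = 117 - 28q + 2q^2, with vertex at q = 7 and minimum $19.
ATC = 1936/q + 117 - 28q + 2q^2. Setting dATC/dq = −1936/q^2 − 28 + 4q = 0 gives q = 11 (since 4·11^3 − 28·11^2 = 1936).
min ATC = 1936/11 + 117 − 28·11 + 2·11^2 = $227. That is the break-even price.
For $19 ≤ P < $227 the firm produces at a loss; below $19 it shuts down.

Shutdown price = $19; break-even price = $227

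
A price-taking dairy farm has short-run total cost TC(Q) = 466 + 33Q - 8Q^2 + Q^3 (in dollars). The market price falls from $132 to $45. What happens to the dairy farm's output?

Output falls from 9 to 6

MC = 33 - 16Q + 3Q^2; the shutdown threshold is min AVC = $17 (at Q = 4).
At P = $132 ≥ min AVC, set P = MC on the rising branch: Q = 9.
At P = $45 ≥ min AVC, set P = MC: Q = 6. The firm stays open but cuts output.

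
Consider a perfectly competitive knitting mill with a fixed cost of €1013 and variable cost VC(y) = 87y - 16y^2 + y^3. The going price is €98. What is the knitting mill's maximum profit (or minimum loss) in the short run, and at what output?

AVC = 87 - 16y + y^2 has its minimum €23 at y = 8; price €98 clears that bar, so the firm operates.
With MC = 87 - 32y + 3y^2, P = MC on the upward-sloping part at y* = 11.
TR = 98·11 = 1078. TC = 1013 + 352 = 1365. Profit = 1078 − 1365 = -€287.
By producing, the firm covers all variable cost plus €726 of fixed cost; shutting down would lose the full €1013.

Profit = -€287 at y = 11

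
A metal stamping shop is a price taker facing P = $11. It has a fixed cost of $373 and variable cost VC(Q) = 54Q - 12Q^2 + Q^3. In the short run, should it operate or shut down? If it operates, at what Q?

Variable cost is VC = 54Q - 12Q^2 + Q^3, so AVC = VC/Q = 54 - 12Q + Q^2 and MC = dTC/dQ = 54 - 24Q + 3Q^2.
AVC is minimized where dAVC/dQ = -12 + 2Q = 0, at Q = 6; min AVC = 54 - 12·6 + 6^2 = $18.
P = $11 lies below min AVC = $18; no output level covers variable cost.
The firm minimizes its loss by shutting down and losing only its fixed cost of $373.

Shut down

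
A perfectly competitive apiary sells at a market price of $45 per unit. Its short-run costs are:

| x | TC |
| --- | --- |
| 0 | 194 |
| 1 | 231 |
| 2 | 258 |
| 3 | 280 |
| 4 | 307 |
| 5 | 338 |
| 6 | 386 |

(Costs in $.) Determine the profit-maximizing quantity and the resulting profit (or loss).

Compute π = P·x − TC at each output: x=0: -194; x=1: -186; x=2: -168; x=3: -145; x=4: -127; x=5: -113; x=6: -116.
Profit is maximized at x = 5. AVC there is 144/5 = $28.80 ≤ P, so producing beats shutting down (which would give -$194).

x = 5; profit = -$113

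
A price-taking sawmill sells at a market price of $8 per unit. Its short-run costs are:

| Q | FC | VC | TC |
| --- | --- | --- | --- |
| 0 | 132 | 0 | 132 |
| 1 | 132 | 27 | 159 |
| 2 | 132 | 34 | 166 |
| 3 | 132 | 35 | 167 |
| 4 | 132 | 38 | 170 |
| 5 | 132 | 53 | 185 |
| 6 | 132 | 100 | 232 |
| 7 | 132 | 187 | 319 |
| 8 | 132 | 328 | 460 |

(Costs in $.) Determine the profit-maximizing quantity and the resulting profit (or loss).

Compute π = P·Q − TC at each output: Q=0: -132; Q=1: -151; Q=2: -150; Q=3: -143; Q=4: -138; Q=5: -145; Q=6: -184; Q=7: -263; Q=8: -396.
Profit is highest at Q = 0. Equivalently, the lowest AVC in the table is 38/4 ≈ $9.50 at Q = 4, and P = $8 falls below it — price never covers variable cost, so the firm shuts down and loses only its fixed cost.

Q = 0 (shut down); profit = -$132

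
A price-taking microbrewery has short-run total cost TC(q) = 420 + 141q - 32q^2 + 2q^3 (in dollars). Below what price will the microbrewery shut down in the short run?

The shutdown price is the minimum of AVC. VC = 141q - 32q^2 + 2q^3, so AVC = 141 - 32q + 2q^2.
At the minimum of AVC, MC = AVC. MC = 141 - 64q + 6q^2; setting MC = AVC gives 4q^2 - 32q = 0, so q = 8. min AVC = 13.
For P < $13 the firm produces nothing.

$13 per unit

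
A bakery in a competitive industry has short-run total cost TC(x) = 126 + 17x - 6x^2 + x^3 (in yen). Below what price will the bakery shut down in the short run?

The firm shuts down when price falls below the minimum of average variable cost. AVC = VC/x = 17 - 6x + x^2.
At the minimum of AVC, MC = AVC. MC = 17 - 12x + 3x^2; setting MC = AVC gives 2x^2 - 6x = 0, so x = 3. min AVC = 8.
For P < ¥8 the firm produces nothing.

¥8 per unit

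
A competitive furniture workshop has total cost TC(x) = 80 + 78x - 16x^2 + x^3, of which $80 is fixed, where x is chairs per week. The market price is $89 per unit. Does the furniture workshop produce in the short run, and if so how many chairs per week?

Produce at x = 11

From TC, MC = TC'(x) = 78 - 32x + 3x^2 and AVC = VC/x = 78 - 16x + x^2.
AVC is minimized where dAVC/dx = -16 + 2x = 0, at x = 8; min AVC = 78 - 16·8 + 8^2 = $14.
P = $89 exceeds min AVC = $14, so the firm stays open.
Solving P = MC: -11 - 32x + 3x^2 = 0 ⇒ x = -1/3 or 11. On the upward-sloping branch, x* = 11.
Check: AVC at x = 11 is $23 ≤ P, so revenue covers variable cost.
Profit = P·x − TC = 89·11 − 333 = $646.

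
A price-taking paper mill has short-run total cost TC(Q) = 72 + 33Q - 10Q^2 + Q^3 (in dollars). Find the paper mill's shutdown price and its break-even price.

Shutdown price = $8; break-even price = $21

AVC = 33 - 10Q + Q^2; minimized at Q = 5, giving min AVC = $8. That is the shutdown price.
ATC = 72/Q + 33 - 10Q + Q^2. Setting dATC/dQ = −72/Q^2 − 10 + 2Q = 0 gives Q = 6 (since 2·6^3 − 10·6^2 = 72).
min ATC = 72/6 + 33 − 10·6 + 6^2 = $21. That is the break-even price.
Between these two prices the firm operates at a loss; above $21 it earns a profit.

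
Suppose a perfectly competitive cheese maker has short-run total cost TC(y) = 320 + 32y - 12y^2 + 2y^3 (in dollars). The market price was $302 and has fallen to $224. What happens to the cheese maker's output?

MC = 32 - 24y + 6y^2; the shutdown threshold is min AVC = $14 (at y = 3).
At P = $302 ≥ min AVC, set P = MC on the rising branch: y = 9.
At P = $224 ≥ min AVC, set P = MC: y = 8. The firm stays open but cuts output.

Output falls from 9 to 8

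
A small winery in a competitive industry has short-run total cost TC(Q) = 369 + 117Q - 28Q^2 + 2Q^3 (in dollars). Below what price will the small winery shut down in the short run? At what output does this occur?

$19 per unit, at Q = 7

The shutdown price is the minimum of AVC. VC = 117Q - 28Q^2 + 2Q^3, so AVC = 117 - 28Q + 2Q^2.
At the minimum of AVC, MC = AVC. MC = 117 - 56Q + 6Q^2; setting MC = AVC gives 4Q^2 - 28Q = 0, so Q = 7. min AVC = 19.
For P < $19 the firm produces nothing.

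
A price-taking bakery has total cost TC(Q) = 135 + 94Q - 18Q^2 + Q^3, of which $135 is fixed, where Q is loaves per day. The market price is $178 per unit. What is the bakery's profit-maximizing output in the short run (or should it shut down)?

From TC, MC = TC'(Q) = 94 - 36Q + 3Q^2 and AVC = VC/Q = 94 - 18Q + Q^2.
AVC is minimized where dAVC/dQ = -18 + 2Q = 0, at Q = 9; min AVC = 94 - 18·9 + 9^2 = $13.
P = $178 exceeds min AVC = $13, so the firm stays open.
P = MC gives -84 - 36Q + 3Q^2 = 0, with roots -2 and 14. Take the larger (rising MC): Q* = 14.
Check: AVC at Q = 14 is $38 ≤ P, so revenue covers variable cost.
Profit = P·Q − TC = 178·14 − 667 = $1825.

Produce at Q = 14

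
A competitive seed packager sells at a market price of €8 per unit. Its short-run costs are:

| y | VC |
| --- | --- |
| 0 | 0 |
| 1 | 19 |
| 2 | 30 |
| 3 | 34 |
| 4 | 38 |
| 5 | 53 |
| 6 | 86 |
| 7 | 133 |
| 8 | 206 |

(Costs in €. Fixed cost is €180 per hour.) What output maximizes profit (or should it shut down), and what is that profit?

y = 0 (shut down); profit = -€180

Tabulate TR − TC: y=0: -180; y=1: -191; y=2: -194; y=3: -190; y=4: -186; y=5: -193; y=6: -218; y=7: -257; y=8: -322.
Profit is highest at y = 0. Equivalently, the lowest AVC in the table is 38/4 ≈ €9.50 at y = 4, and P = €8 falls below it — price never covers variable cost, so the firm shuts down and loses only its fixed cost.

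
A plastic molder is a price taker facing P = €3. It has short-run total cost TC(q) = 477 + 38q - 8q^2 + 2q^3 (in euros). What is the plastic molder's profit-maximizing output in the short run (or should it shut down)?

Shut down

From TC, MC = TC'(q) = 38 - 16q + 6q^2 and AVC = VC/q = 38 - 8q + 2q^2.
The AVC parabola has its vertex at q = 8/4 = 2, where AVC = 38 - 8·2 + 2·2^2 = €30.
With P < min AVC (€3 < €30), every unit sold adds to the loss.
The firm minimizes its loss by shutting down and losing only its fixed cost of €477.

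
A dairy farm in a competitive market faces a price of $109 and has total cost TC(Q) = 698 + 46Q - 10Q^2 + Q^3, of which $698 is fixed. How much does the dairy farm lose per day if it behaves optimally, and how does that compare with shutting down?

AVC = 46 - 10Q + Q^2; min AVC = $21 at Q = 5. Since P = $109 ≥ min AVC, the firm produces.
With MC = 46 - 20Q + 3Q^2, P = MC on the upward-sloping part at Q* = 9.
TR = 109·9 = 981. TC = 698 + 333 = 1031. Profit = 981 − 1031 = -$50.
Shutting down would mean losing the fixed cost of $698, so operating at a loss of $50 is better by $648.

Profit = -$50 at Q = 9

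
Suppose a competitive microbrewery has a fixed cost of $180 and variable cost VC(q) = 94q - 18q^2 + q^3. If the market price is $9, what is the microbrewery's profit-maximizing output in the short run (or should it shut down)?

Strip out fixed cost: VC = 94q - 18q^2 + q^3. Then AVC = 94 - 18q + q^2 and MC = 94 - 36q + 3q^2.
AVC is minimized where dAVC/dq = -18 + 2q = 0, at q = 9; min AVC = 94 - 18·9 + 9^2 = $13.
Since P = $9 < min AVC = $13, price fails to cover variable cost at any output.
Shutting down limits the loss to fixed cost, $180.

Shut down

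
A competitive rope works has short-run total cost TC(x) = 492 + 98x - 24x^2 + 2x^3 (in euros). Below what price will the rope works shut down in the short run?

The firm shuts down when price falls below the minimum of average variable cost. AVC = VC/x = 98 - 24x + 2x^2.
At the minimum of AVC, MC = AVC. MC = 98 - 48x + 6x^2; setting MC = AVC gives 4x^2 - 24x = 0, so x = 6. min AVC = 26.
For P < €26 the firm produces nothing.

€26 per unit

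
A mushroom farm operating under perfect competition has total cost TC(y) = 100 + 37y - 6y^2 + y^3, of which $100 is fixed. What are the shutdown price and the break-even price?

Shutdown price = $28; break-even price = $52

Shutdown price = min AVC. AVC = 37 - 6y + y^2, with vertex at y = 3 and minimum $28.
ATC = 100/y + 37 - 6y + y^2. Setting dATC/dy = −100/y^2 − 6 + 2y = 0 gives y = 5 (since 2·5^3 − 6·5^2 = 100).
min ATC = 100/5 + 37 − 6·5 + 5^2 = $52. That is the break-even price.
For $28 ≤ P < $52 the firm produces at a loss; below $28 it shuts down.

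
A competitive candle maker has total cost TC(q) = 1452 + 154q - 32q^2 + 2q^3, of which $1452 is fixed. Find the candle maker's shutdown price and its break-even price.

AVC = 154 - 32q + 2q^2; minimized at q = 8, giving min AVC = $26. That is the shutdown price.
ATC = 1452/q + 154 - 32q + 2q^2. Setting dATC/dq = −1452/q^2 − 32 + 4q = 0 gives q = 11 (since 4·11^3 − 32·11^2 = 1452).
min ATC = 1452/11 + 154 − 32·11 + 2·11^2 = $176. That is the break-even price.
For $26 ≤ P < $176 the firm produces at a loss; below $26 it shuts down.

Shutdown price = $26; break-even price = $176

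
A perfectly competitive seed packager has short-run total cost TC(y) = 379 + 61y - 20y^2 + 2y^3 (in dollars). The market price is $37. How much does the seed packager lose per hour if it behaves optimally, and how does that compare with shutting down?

Profit = -$235 at y = 6

AVC = 61 - 20y + 2y^2; min AVC = $11 at y = 5. Since P = $37 ≥ min AVC, the firm produces.
MC = 61 - 40y + 6y^2. Setting P = MC and taking the root on the rising branch gives y* = 6.
TR = 37·6 = 222. TC = 379 + 78 = 457. Profit = 222 − 457 = -$235.
Shutting down would mean losing the fixed cost of $379, so operating at a loss of $235 is better by $144.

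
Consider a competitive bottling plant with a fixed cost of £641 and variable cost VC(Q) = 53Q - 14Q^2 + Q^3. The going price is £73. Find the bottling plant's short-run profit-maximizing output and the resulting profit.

AVC = 53 - 14Q + Q^2 has its minimum £4 at Q = 7; price £73 clears that bar, so the firm operates.
MC = 53 - 28Q + 3Q^2. Setting P = MC and taking the root on the rising branch gives Q* = 10.
TR = 73·10 = 730. TC = 641 + 130 = 771. Profit = 730 − 771 = -£41.
By producing, the firm covers all variable cost plus £600 of fixed cost; shutting down would lose the full £641.

Profit = -£41 at Q = 10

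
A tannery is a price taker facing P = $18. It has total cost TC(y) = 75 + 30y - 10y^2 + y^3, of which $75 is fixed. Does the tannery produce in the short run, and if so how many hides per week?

Strip out fixed cost: VC = 30y - 10y^2 + y^3. Then AVC = 30 - 10y + y^2 and MC = 30 - 20y + 3y^2.
The AVC parabola has its vertex at y = 10/2 = 5, where AVC = 30 - 10·5 + 5^2 = $5.
P = $18 exceeds min AVC = $5, so the firm stays open.
Set P = MC: 18 = 30 - 20y + 3y^2 → 12 - 20y + 3y^2 = 0. The roots are y = 2/3 and y = 6; the profit-maximizing output is on the rising part of MC, so y* = 6.
Check: AVC at y = 6 is $6 ≤ P, so revenue covers variable cost.
Profit = P·y − TC = 18·6 − 111 = -$3, a loss, but smaller than the $75 fixed cost the firm would lose by shutting down.

Produce at y = 6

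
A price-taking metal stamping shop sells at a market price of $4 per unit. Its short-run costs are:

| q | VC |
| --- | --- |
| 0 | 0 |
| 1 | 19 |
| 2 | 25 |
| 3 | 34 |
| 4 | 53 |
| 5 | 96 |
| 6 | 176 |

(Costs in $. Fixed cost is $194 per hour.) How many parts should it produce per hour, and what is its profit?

q = 0 (shut down); profit = -$194

Compute π = P·q − TC at each output: q=0: -194; q=1: -209; q=2: -211; q=3: -216; q=4: -231; q=5: -270; q=6: -346.
Profit is highest at q = 0. Equivalently, the lowest AVC in the table is 34/3 ≈ $11.33 at q = 3, and P = $4 falls below it — price never covers variable cost, so the firm shuts down and loses only its fixed cost.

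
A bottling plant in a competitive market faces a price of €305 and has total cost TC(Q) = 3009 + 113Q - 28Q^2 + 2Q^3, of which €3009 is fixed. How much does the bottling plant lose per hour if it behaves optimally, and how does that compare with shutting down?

AVC = 113 - 28Q + 2Q^2 has its minimum €15 at Q = 7; price €305 clears that bar, so the firm operates.
MC = 113 - 56Q + 6Q^2. Setting P = MC and taking the root on the rising branch gives Q* = 12.
TR = 305·12 = 3660. TC = 3009 + 780 = 3789. Profit = 3660 − 3789 = -€129.
By producing, the firm covers all variable cost plus €2880 of fixed cost; shutting down would lose the full €3009.

Profit = -€129 at Q = 12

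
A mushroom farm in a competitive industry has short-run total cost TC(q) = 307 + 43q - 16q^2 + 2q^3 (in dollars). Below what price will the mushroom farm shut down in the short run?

$11 per unit

Short-run supply begins at min AVC. From VC = 43q - 16q^2 + 2q^3, AVC = 43 - 16q + 2q^2.
At the minimum of AVC, MC = AVC. MC = 43 - 32q + 6q^2; setting MC = AVC gives 4q^2 - 16q = 0, so q = 4. min AVC = 11.
For P < $11 the firm produces nothing.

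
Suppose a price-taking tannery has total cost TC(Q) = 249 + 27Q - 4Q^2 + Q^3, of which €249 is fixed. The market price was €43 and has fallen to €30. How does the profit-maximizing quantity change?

Output falls from 4 to 3

AVC = 27 - 4Q + Q^2, minimized at Q = 2 where min AVC = €23. MC = 27 - 8Q + 3Q^2.
At P = €43 ≥ min AVC, set P = MC on the rising branch: Q = 4.
At P = €30 ≥ min AVC, set P = MC: Q = 3. The firm stays open but cuts output.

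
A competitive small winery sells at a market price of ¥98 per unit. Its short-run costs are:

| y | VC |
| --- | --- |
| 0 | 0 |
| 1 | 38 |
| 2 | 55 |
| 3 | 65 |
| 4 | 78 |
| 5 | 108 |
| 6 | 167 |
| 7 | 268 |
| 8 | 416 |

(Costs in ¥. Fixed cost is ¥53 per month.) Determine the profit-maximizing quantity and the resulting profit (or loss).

y = 6; profit = ¥368

Profit at each row (π = 98y − TC): y=0: -53; y=1: 7; y=2: 88; y=3: 176; y=4: 261; y=5: 329; y=6: 368; y=7: 365; y=8: 315.
Profit is maximized at y = 6. AVC there is 167/6 = ¥27.83 ≤ P, so producing beats shutting down (which would give -¥53).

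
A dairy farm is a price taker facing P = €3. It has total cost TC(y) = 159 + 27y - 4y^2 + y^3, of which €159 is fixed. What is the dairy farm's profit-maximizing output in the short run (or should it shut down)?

Strip out fixed cost: VC = 27y - 4y^2 + y^3. Then AVC = 27 - 4y + y^2 and MC = 27 - 8y + 3y^2.
The AVC parabola has its vertex at y = 4/2 = 2, where AVC = 27 - 4·2 + 2^2 = €23.
With P < min AVC (€3 < €23), every unit sold adds to the loss.
The firm minimizes its loss by shutting down and losing only its fixed cost of €159.

Shut down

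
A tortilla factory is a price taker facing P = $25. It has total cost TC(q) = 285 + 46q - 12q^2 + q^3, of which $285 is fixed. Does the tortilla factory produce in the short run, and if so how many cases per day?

Strip out fixed cost: VC = 46q - 12q^2 + q^3. Then AVC = 46 - 12q + q^2 and MC = 46 - 24q + 3q^2.
AVC hits its minimum where MC = AVC, at q = 6, giving min AVC = 46 - 12·6 + 6^2 = $10.
Because $25 ≥ $10, revenue can cover variable cost; the firm operates.
P = MC gives 21 - 24q + 3q^2 = 0, with roots 1 and 7. Take the larger (rising MC): q* = 7.
Check: AVC at q = 7 is $11 ≤ P, so revenue covers variable cost.
Profit = P·q − TC = 25·7 − 362 = -$187, a loss, but smaller than the $285 fixed cost the firm would lose by shutting down.

Produce at q = 7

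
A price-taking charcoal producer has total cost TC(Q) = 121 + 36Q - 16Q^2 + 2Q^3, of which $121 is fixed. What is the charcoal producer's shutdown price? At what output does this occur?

$4 per unit, at Q = 4

Short-run supply begins at min AVC. From VC = 36Q - 16Q^2 + 2Q^3, AVC = 36 - 16Q + 2Q^2.
dAVC/dQ = -16 + 4Q = 0 gives Q = 4. min AVC = 36 - 16·4 + 2·4^2 = 4.
The firm shuts down for any P below $4.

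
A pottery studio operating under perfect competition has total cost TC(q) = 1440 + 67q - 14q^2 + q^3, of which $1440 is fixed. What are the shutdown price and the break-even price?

Shutdown price = $18; break-even price = $163

Shutdown price = min AVC. AVC = 67 - 14q + q^2, with vertex at q = 7 and minimum $18.
ATC = 1440/q + 67 - 14q + q^2. Setting dATC/dq = −1440/q^2 − 14 + 2q = 0 gives q = 12 (since 2·12^3 − 14·12^2 = 1440).
min ATC = 1440/12 + 67 − 14·12 + 12^2 = $163. That is the break-even price.
For $18 ≤ P < $163 the firm produces at a loss; below $18 it shuts down.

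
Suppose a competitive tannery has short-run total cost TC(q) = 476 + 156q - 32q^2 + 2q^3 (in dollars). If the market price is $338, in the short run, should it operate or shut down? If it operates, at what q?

Produce at q = 13

From TC, MC = TC'(q) = 156 - 64q + 6q^2 and AVC = VC/q = 156 - 32q + 2q^2.
AVC is minimized where dAVC/dq = -32 + 4q = 0, at q = 8; min AVC = 156 - 32·8 + 2·8^2 = $28.
Since P = $338 ≥ min AVC = $28, price covers variable cost and the firm should produce.
P = MC gives -182 - 64q + 6q^2 = 0, with roots -7/3 and 13. Take the larger (rising MC): q* = 13.
Check: AVC at q = 13 is $78 ≤ P, so revenue covers variable cost.
Profit = P·q − TC = 338·13 − 1490 = $2904.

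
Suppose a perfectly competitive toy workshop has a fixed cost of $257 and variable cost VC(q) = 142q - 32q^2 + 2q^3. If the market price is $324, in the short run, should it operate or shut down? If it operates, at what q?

Produce at q = 13

From TC, MC = TC'(q) = 142 - 64q + 6q^2 and AVC = VC/q = 142 - 32q + 2q^2.
AVC is minimized where dAVC/dq = -32 + 4q = 0, at q = 8; min AVC = 142 - 32·8 + 2·8^2 = $14.
P = $324 exceeds min AVC = $14, so the firm stays open.
Set P = MC: 324 = 142 - 64q + 6q^2 → -182 - 64q + 6q^2 = 0. The roots are q = -7/3 and q = 13; the profit-maximizing output is on the rising part of MC, so q* = 13.
Check: AVC at q = 13 is $64 ≤ P, so revenue covers variable cost.
Profit = P·q − TC = 324·13 − 1089 = $3123.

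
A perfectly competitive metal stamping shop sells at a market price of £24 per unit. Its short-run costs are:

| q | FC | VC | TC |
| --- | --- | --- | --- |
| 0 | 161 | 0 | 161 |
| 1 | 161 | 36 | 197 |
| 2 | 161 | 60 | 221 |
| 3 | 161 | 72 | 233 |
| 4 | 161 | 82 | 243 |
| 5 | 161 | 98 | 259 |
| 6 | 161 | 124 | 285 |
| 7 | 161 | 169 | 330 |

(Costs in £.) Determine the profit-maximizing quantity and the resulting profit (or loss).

q = 5; profit = -£139

Profit at each row (π = 24q − TC): q=0: -161; q=1: -173; q=2: -173; q=3: -161; q=4: -147; q=5: -139; q=6: -141; q=7: -162.
Profit is maximized at q = 5. AVC there is 98/5 = £19.60 ≤ P, so producing beats shutting down (which would give -£161).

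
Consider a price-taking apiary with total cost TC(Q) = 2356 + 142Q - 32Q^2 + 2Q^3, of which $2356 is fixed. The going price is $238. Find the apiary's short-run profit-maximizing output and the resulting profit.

Profit = -$52 at Q = 12

AVC = 142 - 32Q + 2Q^2; min AVC = $14 at Q = 8. Since P = $238 ≥ min AVC, the firm produces.
MC = 142 - 64Q + 6Q^2. Setting P = MC and taking the root on the rising branch gives Q* = 12.
TR = 238·12 = 2856. TC = 2356 + 552 = 2908. Profit = 2856 − 2908 = -$52.
Shutting down would mean losing the fixed cost of $2356, so operating at a loss of $52 is better by $2304.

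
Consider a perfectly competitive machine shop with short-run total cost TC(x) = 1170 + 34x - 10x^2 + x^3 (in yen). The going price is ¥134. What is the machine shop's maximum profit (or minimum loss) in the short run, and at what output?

AVC = 34 - 10x + x^2 has its minimum ¥9 at x = 5; price ¥134 clears that bar, so the firm operates.
With MC = 34 - 20x + 3x^2, P = MC on the upward-sloping part at x* = 10.
TR = 134·10 = 1340. TC = 1170 + 340 = 1510. Profit = 1340 − 1510 = -¥170.
That loss of ¥170 beats the ¥1170 the firm would lose by shutting down; producing recovers ¥1000 of fixed cost.

Profit = -¥170 at x = 10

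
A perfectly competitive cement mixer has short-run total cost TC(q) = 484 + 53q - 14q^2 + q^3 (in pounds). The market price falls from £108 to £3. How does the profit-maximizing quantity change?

Output falls from 11 to 0 (the firm shuts down)

AVC = 53 - 14q + q^2, minimized at q = 7 where min AVC = £4. MC = 53 - 28q + 3q^2.
With P = £108 above the shutdown price, P = MC gives q = 11.
At P = £3 < min AVC = £4, price no longer covers variable cost at any output, so the firm shuts down: q = 0.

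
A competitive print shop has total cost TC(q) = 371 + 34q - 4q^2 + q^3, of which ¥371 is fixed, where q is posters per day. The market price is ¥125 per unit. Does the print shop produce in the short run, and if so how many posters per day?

Strip out fixed cost: VC = 34q - 4q^2 + q^3. Then AVC = 34 - 4q + q^2 and MC = 34 - 8q + 3q^2.
The AVC parabola has its vertex at q = 4/2 = 2, where AVC = 34 - 4·2 + 2^2 = ¥30.
Because ¥125 ≥ ¥30, revenue can cover variable cost; the firm operates.
Set P = MC: 125 = 34 - 8q + 3q^2 → -91 - 8q + 3q^2 = 0. The roots are q = -13/3 and q = 7; the profit-maximizing output is on the rising part of MC, so q* = 7.
Check: AVC at q = 7 is ¥55 ≤ P, so revenue covers variable cost.
Profit = P·q − TC = 125·7 − 756 = ¥119.

Produce at q = 7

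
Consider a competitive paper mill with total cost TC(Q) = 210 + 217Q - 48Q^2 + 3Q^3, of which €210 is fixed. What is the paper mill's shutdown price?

€25 per unit

The shutdown price is the minimum of AVC. VC = 217Q - 48Q^2 + 3Q^3, so AVC = 217 - 48Q + 3Q^2.
At the minimum of AVC, MC = AVC. MC = 217 - 96Q + 9Q^2; setting MC = AVC gives 6Q^2 - 48Q = 0, so Q = 8. min AVC = 25.
So the shutdown price is €25.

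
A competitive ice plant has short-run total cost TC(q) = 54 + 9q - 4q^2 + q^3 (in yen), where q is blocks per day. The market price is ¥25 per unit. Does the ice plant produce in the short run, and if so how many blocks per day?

Variable cost is VC = 9q - 4q^2 + q^3, so AVC = VC/q = 9 - 4q + q^2 and MC = dTC/dq = 9 - 8q + 3q^2.
The AVC parabola has its vertex at q = 4/2 = 2, where AVC = 9 - 4·2 + 2^2 = ¥5.
Since P = ¥25 ≥ min AVC = ¥5, price covers variable cost and the firm should produce.
Set P = MC: 25 = 9 - 8q + 3q^2 → -16 - 8q + 3q^2 = 0. The roots are q = -4/3 and q = 4; the profit-maximizing output is on the rising part of MC, so q* = 4.
Check: AVC at q = 4 is ¥9 ≤ P, so revenue covers variable cost.
Profit = P·q − TC = 25·4 − 90 = ¥10.

Produce at q = 4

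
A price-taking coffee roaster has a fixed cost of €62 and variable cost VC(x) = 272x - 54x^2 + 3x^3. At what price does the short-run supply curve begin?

€29 per unit

The shutdown price is the minimum of AVC. VC = 272x - 54x^2 + 3x^3, so AVC = 272 - 54x + 3x^2.
At the minimum of AVC, MC = AVC. MC = 272 - 108x + 9x^2; setting MC = AVC gives 6x^2 - 54x = 0, so x = 9. min AVC = 29.
So the shutdown price is €29.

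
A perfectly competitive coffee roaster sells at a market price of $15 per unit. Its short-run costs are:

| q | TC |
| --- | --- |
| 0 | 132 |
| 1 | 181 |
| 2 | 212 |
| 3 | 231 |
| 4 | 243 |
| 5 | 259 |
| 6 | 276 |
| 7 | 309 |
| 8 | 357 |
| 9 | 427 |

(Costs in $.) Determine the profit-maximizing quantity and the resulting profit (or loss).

Profit at each row (π = 15q − TC): q=0: -132; q=1: -166; q=2: -182; q=3: -186; q=4: -183; q=5: -184; q=6: -186; q=7: -204; q=8: -237; q=9: -292.
Profit is highest at q = 0. Equivalently, the lowest AVC in the table is 144/6 ≈ $24 at q = 6, and P = $15 falls below it — price never covers variable cost, so the firm shuts down and loses only its fixed cost.

q = 0 (shut down); profit = -$132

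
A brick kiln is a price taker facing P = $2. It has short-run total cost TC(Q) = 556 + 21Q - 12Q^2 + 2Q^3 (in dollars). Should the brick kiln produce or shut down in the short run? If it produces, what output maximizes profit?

Strip out fixed cost: VC = 21Q - 12Q^2 + 2Q^3. Then AVC = 21 - 12Q + 2Q^2 and MC = 21 - 24Q + 6Q^2.
AVC hits its minimum where MC = AVC, at Q = 3, giving min AVC = 21 - 12·3 + 2·3^2 = $3.
With P < min AVC ($2 < $3), every unit sold adds to the loss.
Best response: produce nothing and absorb the $556 fixed cost.

Shut down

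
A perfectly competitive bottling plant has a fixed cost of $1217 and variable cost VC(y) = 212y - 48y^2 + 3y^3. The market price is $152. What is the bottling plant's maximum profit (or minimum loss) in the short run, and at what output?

Profit = -$17 at y = 10

AVC = 212 - 48y + 3y^2; min AVC = $20 at y = 8. Since P = $152 ≥ min AVC, the firm produces.
MC = 212 - 96y + 9y^2. Setting P = MC and taking the root on the rising branch gives y* = 10.
TR = 152·10 = 1520. TC = 1217 + 320 = 1537. Profit = 1520 − 1537 = -$17.
Shutting down would mean losing the fixed cost of $1217, so operating at a loss of $17 is better by $1200.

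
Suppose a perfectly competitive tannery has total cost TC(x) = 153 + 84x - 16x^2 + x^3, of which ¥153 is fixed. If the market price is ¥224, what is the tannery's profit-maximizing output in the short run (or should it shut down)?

Variable cost is VC = 84x - 16x^2 + x^3, so AVC = VC/x = 84 - 16x + x^2 and MC = dTC/dx = 84 - 32x + 3x^2.
AVC hits its minimum where MC = AVC, at x = 8, giving min AVC = 84 - 16·8 + 8^2 = ¥20.
Since P = ¥224 ≥ min AVC = ¥20, price covers variable cost and the firm should produce.
P = MC gives -140 - 32x + 3x^2 = 0, with roots -10/3 and 14. Take the larger (rising MC): x* = 14.
Check: AVC at x = 14 is ¥56 ≤ P, so revenue covers variable cost.
Profit = P·x − TC = 224·14 − 937 = ¥2199.

Produce at x = 14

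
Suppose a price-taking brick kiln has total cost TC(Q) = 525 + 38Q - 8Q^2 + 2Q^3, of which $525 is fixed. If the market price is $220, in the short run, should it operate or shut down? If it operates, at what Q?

Variable cost is VC = 38Q - 8Q^2 + 2Q^3, so AVC = VC/Q = 38 - 8Q + 2Q^2 and MC = dTC/dQ = 38 - 16Q + 6Q^2.
AVC hits its minimum where MC = AVC, at Q = 2, giving min AVC = 38 - 8·2 + 2·2^2 = $30.
P = $220 exceeds min AVC = $30, so the firm stays open.
Set P = MC: 220 = 38 - 16Q + 6Q^2 → -182 - 16Q + 6Q^2 = 0. The roots are Q = -13/3 and Q = 7; the profit-maximizing output is on the rising part of MC, so Q* = 7.
Check: AVC at Q = 7 is $80 ≤ P, so revenue covers variable cost.
Profit = P·Q − TC = 220·7 − 1085 = $455.

Produce at Q = 7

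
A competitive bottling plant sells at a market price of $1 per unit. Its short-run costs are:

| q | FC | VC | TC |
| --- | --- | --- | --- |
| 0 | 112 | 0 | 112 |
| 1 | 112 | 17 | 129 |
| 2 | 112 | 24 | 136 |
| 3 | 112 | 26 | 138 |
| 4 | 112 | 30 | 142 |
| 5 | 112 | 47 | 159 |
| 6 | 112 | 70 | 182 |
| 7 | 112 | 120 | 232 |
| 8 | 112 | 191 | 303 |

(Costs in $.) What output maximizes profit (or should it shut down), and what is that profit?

Profit at each row (π = 1q − TC): q=0: -112; q=1: -128; q=2: -134; q=3: -135; q=4: -138; q=5: -154; q=6: -176; q=7: -225; q=8: -295.
Profit is highest at q = 0. Equivalently, the lowest AVC in the table is 30/4 ≈ $7.50 at q = 4, and P = $1 falls below it — price never covers variable cost, so the firm shuts down and loses only its fixed cost.

q = 0 (shut down); profit = -$112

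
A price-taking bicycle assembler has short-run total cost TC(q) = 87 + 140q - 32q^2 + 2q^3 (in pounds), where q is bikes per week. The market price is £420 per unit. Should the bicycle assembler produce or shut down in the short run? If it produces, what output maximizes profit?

Strip out fixed cost: VC = 140q - 32q^2 + 2q^3. Then AVC = 140 - 32q + 2q^2 and MC = 140 - 64q + 6q^2.
The AVC parabola has its vertex at q = 32/4 = 8, where AVC = 140 - 32·8 + 2·8^2 = £12.
P = £420 exceeds min AVC = £12, so the firm stays open.
Set P = MC: 420 = 140 - 64q + 6q^2 → -280 - 64q + 6q^2 = 0. The roots are q = -10/3 and q = 14; the profit-maximizing output is on the rising part of MC, so q* = 14.
Check: AVC at q = 14 is £84 ≤ P, so revenue covers variable cost.
Profit = P·q − TC = 420·14 − 1263 = £4617.

Produce at q = 14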